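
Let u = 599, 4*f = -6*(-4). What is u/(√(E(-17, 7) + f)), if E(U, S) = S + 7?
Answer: 599*√5/10 ≈ 133.94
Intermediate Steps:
E(U, S) = 7 + S
f = 6 (f = (-6*(-4))/4 = (¼)*24 = 6)
u/(√(E(-17, 7) + f)) = 599/(√((7 + 7) + 6)) = 599/(√(14 + 6)) = 599/(√20) = 599/((2*√5)) = 599*(√5/10) = 599*√5/10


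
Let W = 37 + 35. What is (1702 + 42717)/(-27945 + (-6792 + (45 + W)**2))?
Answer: -44419/21048 ≈ -2.1104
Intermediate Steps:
W = 72
(1702 + 42717)/(-27945 + (-6792 + (45 + W)**2)) = (1702 + 42717)/(-27945 + (-6792 + (45 + 72)**2)) = 44419/(-27945 + (-6792 + 117**2)) = 44419/(-27945 + (-6792 + 13689)) = 44419/(-27945 + 6897) = 44419/(-21048) = 44419*(-1/21048) = -44419/21048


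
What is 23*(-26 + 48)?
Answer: 506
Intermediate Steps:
23*(-26 + 48) = 23*22 = 506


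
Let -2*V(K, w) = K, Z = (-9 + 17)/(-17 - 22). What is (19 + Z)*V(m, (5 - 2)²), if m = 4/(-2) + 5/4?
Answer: 733/104 ≈ 7.0481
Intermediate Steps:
m = -¾ (m = 4*(-½) + 5*(¼) = -2 + 5/4 = -¾ ≈ -0.75000)
Z = -8/39 (Z = 8/(-39) = 8*(-1/39) = -8/39 ≈ -0.20513)
V(K, w) = -K/2
(19 + Z)*V(m, (5 - 2)²) = (19 - 8/39)*(-½*(-¾)) = (733/39)*(3/8) = 733/104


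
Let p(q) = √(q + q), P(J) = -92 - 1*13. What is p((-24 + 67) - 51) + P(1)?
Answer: -105 + 4*I ≈ -105.0 + 4.0*I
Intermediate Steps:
P(J) = -105 (P(J) = -92 - 13 = -105)
p(q) = √2*√q (p(q) = √(2*q) = √2*√q)
p((-24 + 67) - 51) + P(1) = √2*√((-24 + 67) - 51) - 105 = √2*√(43 - 51) - 105 = √2*√(-8) - 105 = √2*(2*I*√2) - 105 = 4*I - 105 = -105 + 4*I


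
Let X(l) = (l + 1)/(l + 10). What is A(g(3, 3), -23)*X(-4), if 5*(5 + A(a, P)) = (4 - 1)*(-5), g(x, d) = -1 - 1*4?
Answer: 4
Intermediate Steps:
g(x, d) = -5 (g(x, d) = -1 - 4 = -5)
X(l) = (1 + l)/(10 + l)
A(a, P) = -8 (A(a, P) = -5 + ((4 - 1)*(-5))/5 = -5 + (3*(-5))/5 = -5 + (⅕)*(-15) = -5 - 3 = -8)
A(g(3, 3), -23)*X(-4) = -8*(1 - 4)/(10 - 4) = -8*(-3)/6 = -4*(-3)/3 = -8*(-½) = 4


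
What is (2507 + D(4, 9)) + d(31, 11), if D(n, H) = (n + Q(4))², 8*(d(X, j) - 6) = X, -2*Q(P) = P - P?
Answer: 20263/8 ≈ 2532.9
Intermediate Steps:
Q(P) = 0 (Q(P) = -(P - P)/2 = -½*0 = 0)
d(X, j) = 6 + X/8
D(n, H) = n² (D(n, H) = (n + 0)² = n²)
(2507 + D(4, 9)) + d(31, 11) = (2507 + 4²) + (6 + (⅛)*31) = (2507 + 16) + (6 + 31/8) = 2523 + 79/8 = 20263/8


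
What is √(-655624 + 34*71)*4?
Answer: 4*I*√653210 ≈ 3232.9*I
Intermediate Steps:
√(-655624 + 34*71)*4 = √(-655624 + 2414)*4 = √(-653210)*4 = (I*√653210)*4 = 4*I*√653210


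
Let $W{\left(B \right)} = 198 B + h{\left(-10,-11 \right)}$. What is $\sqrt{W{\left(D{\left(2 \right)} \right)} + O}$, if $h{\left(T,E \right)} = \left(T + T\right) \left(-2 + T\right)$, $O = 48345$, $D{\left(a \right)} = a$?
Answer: $\sqrt{48981} \approx 221.32$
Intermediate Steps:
$h{\left(T,E \right)} = 2 T \left(-2 + T\right)$
$W{\left(B \right)} = 240 + 198 B$ ($W{\left(B \right)} = 198 B + 2 \left(-10\right) \left(-2 - 10\right) = 198 B + 2 \left(-10\right) \left(-12\right) = 198 B + 240 = 240 + 198 B$)
$\sqrt{W{\left(D{\left(2 \right)} \right)} + O} = \sqrt{\left(240 + 198 \cdot 2\right) + 48345} = \sqrt{\left(240 + 396\right) + 48345} = \sqrt{636 + 48345} = \sqrt{48981}$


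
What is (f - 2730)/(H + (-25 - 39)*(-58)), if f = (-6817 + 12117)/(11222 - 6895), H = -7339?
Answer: 11807410/15694029 ≈ 0.75235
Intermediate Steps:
f = 5300/4327 ≈ 1.2249
(f - 2730)/(H + (-25 - 39)*(-58)) = (5300/4327 - 2730)/(-7339 + (-25 - 39)*(-58)) = -11807410/(4327*(-7339 - 64*(-58))) = -11807410/(4327*(-7339 + 3712)) = -11807410/4327/(-3627) = -11807410/4327*(-1/3627) = 11807410/15694029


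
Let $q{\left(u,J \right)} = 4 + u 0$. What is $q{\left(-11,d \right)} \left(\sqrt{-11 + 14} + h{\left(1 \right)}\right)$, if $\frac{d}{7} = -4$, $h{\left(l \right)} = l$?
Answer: $4 + 4 \sqrt{3} \approx 10.928$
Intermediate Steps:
$d = -28$ ($d = 7 \left(-4\right) = -28$)
$q{\left(u,J \right)} = 4$ ($q{\left(u,J \right)} = 4 + 0 = 4$)
$q{\left(-11,d \right)} \left(\sqrt{-11 + 14} + h{\left(1 \right)}\right) = 4 \left(\sqrt{-11 + 14} + 1\right) = 4 \left(\sqrt{3} + 1\right) = 4 \left(1 + \sqrt{3}\right) = 4 + 4 \sqrt{3}$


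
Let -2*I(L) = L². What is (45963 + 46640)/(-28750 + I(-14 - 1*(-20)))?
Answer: -92603/28768 ≈ -3.2190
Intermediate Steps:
I(L) = -L²/2
(45963 + 46640)/(-28750 + I(-14 - 1*(-20))) = (45963 + 46640)/(-28750 - (-14 - 1*(-20))²/2) = 92603/(-28750 - (-14 + 20)²/2) = 92603/(-28750 - ½*6²) = 92603/(-28750 - ½*36) = 92603/(-28750 - 18) = 92603/(-28768) = 92603*(-1/28768) = -92603/28768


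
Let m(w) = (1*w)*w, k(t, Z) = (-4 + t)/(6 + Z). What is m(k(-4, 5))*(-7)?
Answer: -448/121 ≈ -3.7025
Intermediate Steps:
k(t, Z) = (-4 + t)/(6 + Z)
m(w) = w² (m(w) = w*w = w²)
m(k(-4, 5))*(-7) = ((-4 - 4)/(6 + 5))²*(-7) = (-8/11)²*(-7) = (64/121)*(-7) = -448/121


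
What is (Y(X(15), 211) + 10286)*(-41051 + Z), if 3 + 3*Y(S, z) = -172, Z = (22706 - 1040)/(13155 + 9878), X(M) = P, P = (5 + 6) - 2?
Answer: -29010961119611/69099 ≈ -4.1985e+8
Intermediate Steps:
P = 9 (P = 11 - 2 = 9)
X(M) = 9
Z = 21666/23033 ≈ 0.94065
Y(S, z) = -175/3 (Y(S, z) = -1 + (⅓)*(-172) = -1 - 172/3 = -175/3)
(Y(X(15), 211) + 10286)*(-41051 + Z) = (-175/3 + 10286)*(-41051 + 21666/23033) = (30683/3)*(-945506017/23033) = -29010961119611/69099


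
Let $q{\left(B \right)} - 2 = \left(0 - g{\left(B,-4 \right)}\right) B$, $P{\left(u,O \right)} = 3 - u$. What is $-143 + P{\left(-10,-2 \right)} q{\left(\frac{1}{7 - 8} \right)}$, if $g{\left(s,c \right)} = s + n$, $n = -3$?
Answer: $-169$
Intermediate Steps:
$g{\left(s,c \right)} = -3 + s$ ($g{\left(s,c \right)} = s - 3 = -3 + s$)
$q{\left(B \right)} = 2 + B \left(3 - B\right)$ ($q{\left(B \right)} = 2 + \left(0 - \left(-3 + B\right)\right) B = 2 + \left(3 - B\right) B = 2 + B \left(3 - B\right)$)
$-143 + P{\left(-10,-2 \right)} q{\left(\frac{1}{7 - 8} \right)} = -143 + \left(3 - -10\right) \left(2 - \frac{-3 + \frac{1}{7 - 8}}{7 - 8}\right) = -143 + \left(3 + 10\right) \left(2 - \frac{-3 + \frac{1}{-1}}{-1}\right) = -143 + 13 \left(2 - - (-3 - 1)\right) = -143 + 13 \left(2 - \left(-1\right) \left(-4\right)\right) = -143 + 13 \left(2 - 4\right) = -143 + 13 \left(-2\right) = -143 - 26 = -169$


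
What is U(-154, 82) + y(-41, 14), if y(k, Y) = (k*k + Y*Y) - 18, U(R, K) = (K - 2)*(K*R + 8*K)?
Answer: -955901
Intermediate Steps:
U(R, K) = (-2 + K)*(8*K + K*R)
y(k, Y) = -18 + Y² + k² (y(k, Y) = (k² + Y²) - 18 = (Y² + k²) - 18 = -18 + Y² + k²)
U(-154, 82) + y(-41, 14) = 82*(-16 - 2*(-154) + 8*82 + 82*(-154)) + (-18 + 14² + (-41)²) = 82*(-16 + 308 + 656 - 12628) + (-18 + 196 + 1681) = 82*(-11680) + 1859 = -957760 + 1859 = -955901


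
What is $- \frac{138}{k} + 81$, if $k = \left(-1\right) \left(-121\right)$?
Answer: $\frac{9663}{121} \approx 79.859$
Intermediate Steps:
$k = 121$
$- \frac{138}{k} + 81 = - \frac{138}{121} + 81 = \frac{9663}{121}$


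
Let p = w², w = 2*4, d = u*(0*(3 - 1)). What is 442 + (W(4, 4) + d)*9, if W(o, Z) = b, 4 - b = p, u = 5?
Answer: -98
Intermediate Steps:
d = 0 (d = 5*(0*(3 - 1)) = 5*(0*2) = 5*0 = 0)
w = 8
p = 64 (p = 8² = 64)
b = -60 (b = 4 - 1*64 = 4 - 64 = -60)
W(o, Z) = -60
442 + (W(4, 4) + d)*9 = 442 + (-60 + 0)*9 = 442 - 60*9 = 442 - 540 = -98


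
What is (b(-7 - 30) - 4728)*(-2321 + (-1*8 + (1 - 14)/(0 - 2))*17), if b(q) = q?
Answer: 22362145/2 ≈ 1.1181e+7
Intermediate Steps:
(b(-7 - 30) - 4728)*(-2321 + (-1*8 + (1 - 14)/(0 - 2))*17) = ((-7 - 30) - 4728)*(-2321 + (-1*8 + (1 - 14)/(0 - 2))*17) = (-37 - 4728)*(-2321 + (-8 - 13/(-2))*17) = -4765*(-2321 + (-8 - 13*(-½))*17) = -4765*(-2321 + (-8 + 13/2)*17) = -4765*(-2321 - 3/2*17) = -4765*(-2321 - 51/2) = -4765*(-4693/2) = 22362145/2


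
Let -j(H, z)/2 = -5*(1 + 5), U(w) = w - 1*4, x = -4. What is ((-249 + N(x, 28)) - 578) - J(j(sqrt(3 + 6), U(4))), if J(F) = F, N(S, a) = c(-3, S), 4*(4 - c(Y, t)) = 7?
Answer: -3539/4 ≈ -884.75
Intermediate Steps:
c(Y, t) = 9/4 (c(Y, t) = 4 - 1/4*7 = 4 - 7/4 = 9/4)
N(S, a) = 9/4
U(w) = -4 + w (U(w) = w - 4 = -4 + w)
j(H, z) = 60 (j(H, z) = -(-10)*(1 + 5) = -(-10)*6 = -2*(-30) = 60)
((-249 + N(x, 28)) - 578) - J(j(sqrt(3 + 6), U(4))) = ((-249 + 9/4) - 578) - 1*60 = (-987/4 - 578) - 60 = -3299/4 - 60 = -3539/4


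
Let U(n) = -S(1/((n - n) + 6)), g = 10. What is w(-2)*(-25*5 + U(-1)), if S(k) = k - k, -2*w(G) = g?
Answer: 625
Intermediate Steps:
w(G) = -5 (w(G) = -½*10 = -5)
S(k) = 0
U(n) = 0 (U(n) = -1*0 = 0)
w(-2)*(-25*5 + U(-1)) = -5*(-25*5 + 0) = -5*(-125 + 0) = -5*(-125) = 625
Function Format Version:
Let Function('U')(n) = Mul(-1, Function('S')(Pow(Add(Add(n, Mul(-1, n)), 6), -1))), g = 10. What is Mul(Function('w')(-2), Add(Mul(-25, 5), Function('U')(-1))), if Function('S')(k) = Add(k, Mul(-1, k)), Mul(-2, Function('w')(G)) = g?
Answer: 625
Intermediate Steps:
Function('w')(G) = -5 (Function('w')(G) = Mul(Rational(-1, 2), 10) = -5)
Function('S')(k) = 0
Function('U')(n) = 0 (Function('U')(n) = Mul(-1, 0) = 0)
Mul(Function('w')(-2), Add(Mul(-25, 5), Function('U')(-1))) = Mul(-5, Add(Mul(-25, 5), 0)) = Mul(-5, Add(-125, 0)) = Mul(-5, -125) = 625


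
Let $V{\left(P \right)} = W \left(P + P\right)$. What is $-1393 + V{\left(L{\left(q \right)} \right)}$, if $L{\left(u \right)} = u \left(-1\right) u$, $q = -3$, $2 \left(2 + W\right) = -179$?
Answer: $254$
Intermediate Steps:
$W = - \frac{183}{2}$ ($W = -2 + \frac{1}{2} \left(-179\right) = -2 - \frac{179}{2} = - \frac{183}{2} \approx -91.5$)
$L{\left(u \right)} = - u^{2}$ ($L{\left(u \right)} = - u u = - u^{2}$)
$V{\left(P \right)} = - 183 P$ ($V{\left(P \right)} = - \frac{183 \left(P + P\right)}{2} = - \frac{183 \cdot 2 P}{2} = - 183 P$)
$-1393 + V{\left(L{\left(q \right)} \right)} = -1393 - 183 \left(- \left(-3\right)^{2}\right) = -1393 - 183 \left(\left(-1\right) 9\right) = -1393 - -1647 = -1393 + 1647 = 254$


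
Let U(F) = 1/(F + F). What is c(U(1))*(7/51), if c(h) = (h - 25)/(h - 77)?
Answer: 343/7803 ≈ 0.043957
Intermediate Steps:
U(F) = 1/(2*F)
c(h) = (-25 + h)/(-77 + h)
c(U(1))*(7/51) = ((-25 + (½)/1)/(-77 + (½)/1))*(7/51) = ((-25 + (½)*1)/(-77 + (½)*1))*(7*(1/51)) = ((-25 + ½)/(-77 + ½))*(7/51) = (-49/2/(-153/2))*(7/51) = -2/153*(-49/2)*(7/51) = (49/153)*(7/51) = 343/7803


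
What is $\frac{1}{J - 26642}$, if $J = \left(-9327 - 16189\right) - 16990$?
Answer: $- \frac{1}{69148} \approx -1.4462 \cdot 10^{-5}$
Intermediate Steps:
$J = -42506$ ($J = \left(-9327 - 16189\right) - 16990 = -25516 - 16990 = -42506$)
$\frac{1}{J - 26642} = \frac{1}{-42506 - 26642} = \frac{1}{-69148} = - \frac{1}{69148}$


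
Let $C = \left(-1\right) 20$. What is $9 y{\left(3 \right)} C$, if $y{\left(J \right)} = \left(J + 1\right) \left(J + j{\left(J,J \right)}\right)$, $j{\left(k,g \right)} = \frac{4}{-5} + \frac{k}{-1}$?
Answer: $576$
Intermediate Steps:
$C = -20$
$j{\left(k,g \right)} = - \frac{4}{5} - k$ ($j{\left(k,g \right)} = 4 \left(- \frac{1}{5}\right) + k \left(-1\right) = - \frac{4}{5} - k$)
$y{\left(J \right)} = - \frac{4}{5} - \frac{4 J}{5}$ ($y{\left(J \right)} = \left(J + 1\right) \left(J - \left(\frac{4}{5} + J\right)\right) = \left(1 + J\right) \left(- \frac{4}{5}\right) = - \frac{4}{5} - \frac{4 J}{5}$)
$9 y{\left(3 \right)} C = 9 \left(- \frac{4}{5} - \frac{12}{5}\right) \left(-20\right) = 9 \left(- \frac{16}{5}\right) \left(-20\right) = \left(- \frac{144}{5}\right) \left(-20\right) = 576$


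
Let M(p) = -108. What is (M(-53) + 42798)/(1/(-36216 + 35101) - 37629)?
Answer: -23799675/20978168 ≈ -1.1345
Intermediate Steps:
(M(-53) + 42798)/(1/(-36216 + 35101) - 37629) = (-108 + 42798)/(1/(-36216 + 35101) - 37629) = 42690/(1/(-1115) - 37629) = 42690/(-1/1115 - 37629) = 42690/(-41956336/1115) = 42690*(-1115/41956336) = -23799675/20978168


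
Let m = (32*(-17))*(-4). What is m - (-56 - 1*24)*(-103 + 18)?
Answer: -4624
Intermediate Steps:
m = 2176 (m = -544*(-4) = 2176)
m - (-56 - 1*24)*(-103 + 18) = 2176 - (-56 - 1*24)*(-103 + 18) = 2176 - (-56 - 24)*(-85) = 2176 - (-80)*(-85) = 2176 - 1*6800 = 2176 - 6800 = -4624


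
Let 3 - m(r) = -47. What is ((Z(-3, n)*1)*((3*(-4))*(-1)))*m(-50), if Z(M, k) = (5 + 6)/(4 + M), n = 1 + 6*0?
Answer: 6600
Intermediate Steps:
n = 1 (n = 1 + 0 = 1)
m(r) = 50 (m(r) = 3 - 1*(-47) = 3 + 47 = 50)
Z(M, k) = 11/(4 + M)
((Z(-3, n)*1)*((3*(-4))*(-1)))*m(-50) = (((11/(4 - 3))*1)*((3*(-4))*(-1)))*50 = (((11/1)*1)*(-12*(-1)))*50 = (((11*1)*1)*12)*50 = ((11*1)*12)*50 = (11*12)*50 = 132*50 = 6600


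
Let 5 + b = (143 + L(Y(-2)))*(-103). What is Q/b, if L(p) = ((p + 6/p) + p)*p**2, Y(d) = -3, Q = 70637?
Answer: -70637/7318 ≈ -9.6525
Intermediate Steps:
L(p) = p**2*(2*p + 6/p) (L(p) = (2*p + 6/p)*p**2 = p**2*(2*p + 6/p))
b = -7318 (b = -5 + (143 + 2*(-3)*(3 + (-3)**2))*(-103) = -5 + (143 + 2*(-3)*(3 + 9))*(-103) = -5 + (143 + 2*(-3)*12)*(-103) = -5 + (143 - 72)*(-103) = -5 + 71*(-103) = -5 - 7313 = -7318)
Q/b = 70637/(-7318) = 70637*(-1/7318) = -70637/7318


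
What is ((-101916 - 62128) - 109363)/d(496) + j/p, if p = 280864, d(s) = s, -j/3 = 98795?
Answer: -4808574413/8706784 ≈ -552.28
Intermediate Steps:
j = -296385 (j = -3*98795 = -296385)
((-101916 - 62128) - 109363)/d(496) + j/p = ((-101916 - 62128) - 109363)/496 - 296385/280864 = (-164044 - 109363)*(1/496) - 296385*1/280864 = -273407*1/496 - 296385/280864 = -273407/496 - 296385/280864 = -4808574413/8706784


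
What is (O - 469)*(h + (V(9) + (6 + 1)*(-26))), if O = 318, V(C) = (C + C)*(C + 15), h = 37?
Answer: -43337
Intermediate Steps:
V(C) = 2*C*(15 + C) (V(C) = (2*C)*(15 + C) = 2*C*(15 + C))
(O - 469)*(h + (V(9) + (6 + 1)*(-26))) = (318 - 469)*(37 + (2*9*(15 + 9) + (6 + 1)*(-26))) = -151*(37 + (2*9*24 + 7*(-26))) = -151*(37 + (432 - 182)) = -151*(37 + 250) = -151*287 = -43337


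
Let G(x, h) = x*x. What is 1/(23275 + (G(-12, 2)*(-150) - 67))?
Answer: 1/1608 ≈ 0.00062189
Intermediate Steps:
G(x, h) = x**2
1/(23275 + (G(-12, 2)*(-150) - 67)) = 1/(23275 + ((-12)**2*(-150) - 67)) = 1/(23275 + (144*(-150) - 67)) = 1/(23275 + (-21600 - 67)) = 1/(23275 - 21667) = 1/1608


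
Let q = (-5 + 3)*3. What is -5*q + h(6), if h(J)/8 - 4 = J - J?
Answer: 62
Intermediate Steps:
h(J) = 32 (h(J) = 32 + 8*(J - J) = 32 + 8*0 = 32 + 0 = 32)
q = -6 (q = -2*3 = -6)
-5*q + h(6) = -5*(-6) + 32 = 30 + 32 = 62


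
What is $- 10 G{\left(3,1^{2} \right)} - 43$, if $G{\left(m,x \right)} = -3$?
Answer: $-13$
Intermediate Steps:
$- 10 G{\left(3,1^{2} \right)} - 43 = \left(-10\right) \left(-3\right) - 43 = 30 - 43 = -13$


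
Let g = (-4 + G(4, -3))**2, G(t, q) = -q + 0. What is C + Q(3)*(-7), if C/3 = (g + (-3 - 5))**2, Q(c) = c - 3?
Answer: 147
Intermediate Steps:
G(t, q) = -q
g = 1 (g = (-4 - 1*(-3))**2 = (-4 + 3)**2 = (-1)**2 = 1)
Q(c) = -3 + c
C = 147 (C = 3*(1 + (-3 - 5))**2 = 3*(1 - 8)**2 = 3*(-7)**2 = 3*49 = 147)
C + Q(3)*(-7) = 147 + (-3 + 3)*(-7) = 147 + 0*(-7) = 147 + 0 = 147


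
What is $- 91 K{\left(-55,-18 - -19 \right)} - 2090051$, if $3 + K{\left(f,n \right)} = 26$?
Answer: $-2092144$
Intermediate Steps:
$K{\left(f,n \right)} = 23$ ($K{\left(f,n \right)} = -3 + 26 = 23$)
$- 91 K{\left(-55,-18 - -19 \right)} - 2090051 = \left(-91\right) 23 - 2090051 = -2093 - 2090051 = -2092144$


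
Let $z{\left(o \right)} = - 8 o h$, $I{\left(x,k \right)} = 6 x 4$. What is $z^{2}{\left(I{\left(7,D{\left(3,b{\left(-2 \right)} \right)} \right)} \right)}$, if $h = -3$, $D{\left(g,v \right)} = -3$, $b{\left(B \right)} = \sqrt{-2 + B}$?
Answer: $16257024$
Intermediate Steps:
$I{\left(x,k \right)} = 24 x$
$z{\left(o \right)} = 24 o$ ($z{\left(o \right)} = - 8 o \left(-3\right) = 24 o$)
$z^{2}{\left(I{\left(7,D{\left(3,b{\left(-2 \right)} \right)} \right)} \right)} = \left(24 \cdot 24 \cdot 7\right)^{2} = \left(24 \cdot 168\right)^{2} = 4032^{2} = 16257024$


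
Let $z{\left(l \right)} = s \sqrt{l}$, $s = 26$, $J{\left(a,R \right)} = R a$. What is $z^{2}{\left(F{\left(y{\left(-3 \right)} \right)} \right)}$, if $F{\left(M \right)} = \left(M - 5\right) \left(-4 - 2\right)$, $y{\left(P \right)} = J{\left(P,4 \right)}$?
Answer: $68952$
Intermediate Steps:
$y{\left(P \right)} = 4 P$
$F{\left(M \right)} = 30 - 6 M$ ($F{\left(M \right)} = \left(-5 + M\right) \left(-6\right) = 30 - 6 M$)
$z{\left(l \right)} = 26 \sqrt{l}$
$z^{2}{\left(F{\left(y{\left(-3 \right)} \right)} \right)} = \left(26 \sqrt{30 - 6 \cdot 4 \left(-3\right)}\right)^{2} = \left(26 \sqrt{30 - -72}\right)^{2} = \left(26 \sqrt{30 + 72}\right)^{2} = \left(26 \sqrt{102}\right)^{2} = 68952$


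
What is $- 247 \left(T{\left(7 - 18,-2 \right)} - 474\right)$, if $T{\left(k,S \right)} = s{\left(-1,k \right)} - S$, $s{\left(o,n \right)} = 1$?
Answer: $116337$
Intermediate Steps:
$T{\left(k,S \right)} = 1 - S$
$- 247 \left(T{\left(7 - 18,-2 \right)} - 474\right) = - 247 \left(\left(1 - -2\right) - 474\right) = - 247 \left(\left(1 + 2\right) - 474\right) = - 247 \left(3 - 474\right) = \left(-247\right) \left(-471\right) = 116337$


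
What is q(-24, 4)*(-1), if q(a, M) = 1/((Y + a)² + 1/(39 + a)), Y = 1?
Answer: -15/7936 ≈ -0.0018901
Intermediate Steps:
q(a, M) = 1/((1 + a)² + 1/(39 + a))
q(-24, 4)*(-1) = ((39 - 24)/(40 + (-24)³ + 41*(-24)² + 79*(-24)))*(-1) = (15/(40 - 13824 + 41*576 - 1896))*(-1) = (15/(40 - 13824 + 23616 - 1896))*(-1) = (15/7936)*(-1) = -15/7936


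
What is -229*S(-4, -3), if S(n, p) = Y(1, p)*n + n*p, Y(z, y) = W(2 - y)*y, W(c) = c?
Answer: -16488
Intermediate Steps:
Y(z, y) = y*(2 - y) (Y(z, y) = (2 - y)*y = y*(2 - y))
S(n, p) = n*p + n*p*(2 - p) (S(n, p) = (p*(2 - p))*n + n*p = n*p*(2 - p) + n*p = n*p + n*p*(2 - p))
-229*S(-4, -3) = -(-916)*(-3)*(3 - 1*(-3)) = -(-916)*(-3)*(3 + 3) = -(-916)*(-3)*6 = -229*72 = -16488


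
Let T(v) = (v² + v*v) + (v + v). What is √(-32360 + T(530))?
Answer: 10*√5305 ≈ 728.35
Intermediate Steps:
T(v) = 2*v + 2*v² (T(v) = (v² + v²) + 2*v = 2*v² + 2*v = 2*v + 2*v²)
√(-32360 + T(530)) = √(-32360 + 2*530*(1 + 530)) = √(-32360 + 2*530*531) = √(-32360 + 562860) = √530500 = 10*√5305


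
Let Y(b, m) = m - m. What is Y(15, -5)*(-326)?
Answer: 0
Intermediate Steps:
Y(b, m) = 0
Y(15, -5)*(-326) = 0*(-326) = 0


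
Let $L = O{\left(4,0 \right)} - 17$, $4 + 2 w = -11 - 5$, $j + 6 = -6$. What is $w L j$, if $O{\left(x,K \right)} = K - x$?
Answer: $-2520$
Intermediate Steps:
$j = -12$ ($j = -6 - 6 = -12$)
$w = -10$ ($w = -2 + \frac{-11 - 5}{2} = -2 + \frac{1}{2} \left(-16\right) = -2 - 8 = -10$)
$L = -21$ ($L = \left(0 - 4\right) - 17 = -4 - 17 = -21$)
$w L j = \left(-10\right) \left(-21\right) \left(-12\right) = 210 \left(-12\right) = -2520$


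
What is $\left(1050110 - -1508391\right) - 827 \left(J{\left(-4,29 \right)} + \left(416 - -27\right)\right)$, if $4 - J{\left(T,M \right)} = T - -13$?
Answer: $2196275$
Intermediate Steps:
$J{\left(T,M \right)} = -9 - T$ ($J{\left(T,M \right)} = 4 - \left(T - -13\right) = 4 - \left(T + 13\right) = 4 - \left(13 + T\right) = -9 - T$)
$\left(1050110 - -1508391\right) - 827 \left(J{\left(-4,29 \right)} + \left(416 - -27\right)\right) = \left(1050110 - -1508391\right) - 827 \left(\left(-9 - -4\right) + \left(416 - -27\right)\right) = \left(1050110 + 1508391\right) - 827 \left(\left(-9 + 4\right) + \left(416 + 27\right)\right) = 2558501 - 827 \left(-5 + 443\right) = 2558501 - 827 \cdot 438 = 2558501 - 362226 = 2196275$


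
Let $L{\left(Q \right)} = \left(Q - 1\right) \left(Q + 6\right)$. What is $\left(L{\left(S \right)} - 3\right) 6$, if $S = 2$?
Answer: $30$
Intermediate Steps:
$L{\left(Q \right)} = \left(-1 + Q\right) \left(6 + Q\right)$
$\left(L{\left(S \right)} - 3\right) 6 = \left(\left(-6 + 2^{2} + 5 \cdot 2\right) - 3\right) 6 = \left(\left(-6 + 4 + 10\right) - 3\right) 6 = \left(8 - 3\right) 6 = 5 \cdot 6 = 30$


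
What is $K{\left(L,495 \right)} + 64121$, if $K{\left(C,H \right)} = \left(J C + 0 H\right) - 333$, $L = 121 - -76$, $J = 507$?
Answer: $163667$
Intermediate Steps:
$L = 197$ ($L = 121 + 76 = 197$)
$K{\left(C,H \right)} = -333 + 507 C$ ($K{\left(C,H \right)} = \left(507 C + 0 H\right) - 333 = \left(507 C + 0\right) - 333 = 507 C - 333 = -333 + 507 C$)
$K{\left(L,495 \right)} + 64121 = \left(-333 + 507 \cdot 197\right) + 64121 = \left(-333 + 99879\right) + 64121 = 99546 + 64121 = 163667$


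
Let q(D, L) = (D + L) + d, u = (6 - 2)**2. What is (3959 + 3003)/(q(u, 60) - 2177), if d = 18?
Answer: -6962/2083 ≈ -3.3423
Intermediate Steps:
u = 16 (u = 4**2 = 16)
q(D, L) = 18 + D + L (q(D, L) = (D + L) + 18 = 18 + D + L)
(3959 + 3003)/(q(u, 60) - 2177) = (3959 + 3003)/((18 + 16 + 60) - 2177) = 6962/(94 - 2177) = 6962/(-2083) = 6962*(-1/2083) = -6962/2083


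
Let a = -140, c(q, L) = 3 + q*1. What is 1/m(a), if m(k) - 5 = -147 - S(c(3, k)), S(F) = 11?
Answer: -1/153 ≈ -0.0065359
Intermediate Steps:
c(q, L) = 3 + q
m(k) = -153 (m(k) = 5 + (-147 - 1*11) = 5 + (-147 - 11) = 5 - 158 = -153)
1/m(a) = 1/(-153) = -1/153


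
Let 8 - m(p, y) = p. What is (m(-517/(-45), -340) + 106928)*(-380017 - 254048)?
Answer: -203391270413/3 ≈ -6.7797e+10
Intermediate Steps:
m(p, y) = 8 - p
(m(-517/(-45), -340) + 106928)*(-380017 - 254048) = ((8 - (-517)/(-45)) + 106928)*(-380017 - 254048) = ((8 - (-517)*(-1)/45) + 106928)*(-634065) = ((8 - 1*517/45) + 106928)*(-634065) = ((8 - 517/45) + 106928)*(-634065) = (-157/45 + 106928)*(-634065) = (4811603/45)*(-634065) = -203391270413/3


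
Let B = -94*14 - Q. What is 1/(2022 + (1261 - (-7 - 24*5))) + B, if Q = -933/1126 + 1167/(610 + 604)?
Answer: -1533737526669/1165336810 ≈ -1316.1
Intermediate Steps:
Q = 45345/341741 (Q = -933*1/1126 + 1167/1214 = -933/1126 + 1167*(1/1214) = -933/1126 + 1167/1214 = 45345/341741 ≈ 0.13269)
B = -449776501/341741 (B = -94*14 - 1*45345/341741 = -1316 - 45345/341741 = -449776501/341741 ≈ -1316.1)
1/(2022 + (1261 - (-7 - 24*5))) + B = 1/(2022 + (1261 - (-7 - 24*5))) - 449776501/341741 = 1/(2022 + (1261 - (-7 - 120))) - 449776501/341741 = 1/(2022 + (1261 - 1*(-127))) - 449776501/341741 = 1/(2022 + (1261 + 127)) - 449776501/341741 = 1/(2022 + 1388) - 449776501/341741 = 1/3410 - 449776501/341741 = -1533737526669/1165336810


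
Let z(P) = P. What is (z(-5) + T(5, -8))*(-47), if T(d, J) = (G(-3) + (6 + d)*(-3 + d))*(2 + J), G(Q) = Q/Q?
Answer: 6721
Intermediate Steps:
G(Q) = 1
T(d, J) = (1 + (-3 + d)*(6 + d))*(2 + J) (T(d, J) = (1 + (6 + d)*(-3 + d))*(2 + J) = (1 + (-3 + d)*(6 + d))*(2 + J))
(z(-5) + T(5, -8))*(-47) = (-5 + (-34 - 17*(-8) + 2*5² + 6*5 - 8*5² + 3*(-8)*5))*(-47) = (-5 + (-34 + 136 + 2*25 + 30 - 8*25 - 120))*(-47) = (-5 + (-34 + 136 + 50 + 30 - 200 - 120))*(-47) = (-5 - 138)*(-47) = -143*(-47) = 6721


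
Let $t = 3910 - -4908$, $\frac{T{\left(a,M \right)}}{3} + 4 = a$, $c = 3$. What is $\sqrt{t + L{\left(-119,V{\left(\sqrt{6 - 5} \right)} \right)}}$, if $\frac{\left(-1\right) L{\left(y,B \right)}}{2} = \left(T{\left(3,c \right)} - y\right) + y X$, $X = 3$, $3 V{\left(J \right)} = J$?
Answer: $10 \sqrt{93} \approx 96.437$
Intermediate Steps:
$V{\left(J \right)} = \frac{J}{3}$
$T{\left(a,M \right)} = -12 + 3 a$
$t = 8818$ ($t = 3910 + 4908 = 8818$)
$L{\left(y,B \right)} = 6 - 4 y$ ($L{\left(y,B \right)} = - 2 \left(\left(\left(-12 + 3 \cdot 3\right) - y\right) + y 3\right) = - 2 \left(\left(\left(-12 + 9\right) - y\right) + 3 y\right) = - 2 \left(\left(-3 - y\right) + 3 y\right) = - 2 \left(-3 + 2 y\right) = 6 - 4 y$)
$\sqrt{t + L{\left(-119,V{\left(\sqrt{6 - 5} \right)} \right)}} = \sqrt{8818 + \left(6 - -476\right)} = \sqrt{8818 + \left(6 + 476\right)} = \sqrt{8818 + 482} = \sqrt{9300} = 10 \sqrt{93}$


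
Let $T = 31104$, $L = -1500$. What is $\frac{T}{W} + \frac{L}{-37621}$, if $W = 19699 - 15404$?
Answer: $\frac{1176606084}{161582195} \approx 7.2818$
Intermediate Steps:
$W = 4295$ ($W = 19699 - 15404 = 4295$)
$\frac{T}{W} + \frac{L}{-37621} = \frac{31104}{4295} - \frac{1500}{-37621} = 31104 \cdot \frac{1}{4295} - - \frac{1500}{37621} = \frac{31104}{4295} + \frac{1500}{37621} = \frac{1176606084}{161582195}$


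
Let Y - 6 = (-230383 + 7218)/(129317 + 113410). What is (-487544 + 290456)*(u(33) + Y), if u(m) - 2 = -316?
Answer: 4926088489376/80909 ≈ 6.0884e+7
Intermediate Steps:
u(m) = -314 (u(m) = 2 - 316 = -314)
Y = 1233197/242727 (Y = 6 + (-230383 + 7218)/(129317 + 113410) = 6 - 223165/242727 = 1233197/242727 ≈ 5.0806)
(-487544 + 290456)*(u(33) + Y) = (-487544 + 290456)*(-314 + 1233197/242727) = -197088*(-74983081/242727) = 4926088489376/80909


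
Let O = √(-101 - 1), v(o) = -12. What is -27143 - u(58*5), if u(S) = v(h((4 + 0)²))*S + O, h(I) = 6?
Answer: -23663 - I*√102 ≈ -23663.0 - 10.1*I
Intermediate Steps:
O = I*√102 (O = √(-102) = I*√102 ≈ 10.1*I)
u(S) = -12*S + I*√102
-27143 - u(58*5) = -27143 - (-696*5 + I*√102) = -27143 - (-12*290 + I*√102) = -27143 - (-3480 + I*√102) = -27143 + (3480 - I*√102) = -23663 - I*√102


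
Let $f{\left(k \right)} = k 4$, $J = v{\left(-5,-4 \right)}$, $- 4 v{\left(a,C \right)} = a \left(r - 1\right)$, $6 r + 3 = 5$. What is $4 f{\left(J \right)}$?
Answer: $- \frac{40}{3} \approx -13.333$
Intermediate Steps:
$r = \frac{1}{3}$ ($r = - \frac{1}{2} + \frac{1}{6} \cdot 5 = - \frac{1}{2} + \frac{5}{6} = \frac{1}{3} \approx 0.33333$)
$v{\left(a,C \right)} = \frac{a}{6}$ ($v{\left(a,C \right)} = - \frac{a \left(\frac{1}{3} - 1\right)}{4} = - \frac{a \left(- \frac{2}{3}\right)}{4} = - \frac{\left(- \frac{2}{3}\right) a}{4} = \frac{a}{6}$)
$J = - \frac{5}{6}$ ($J = \frac{1}{6} \left(-5\right) = - \frac{5}{6} \approx -0.83333$)
$f{\left(k \right)} = 4 k$
$4 f{\left(J \right)} = 4 \cdot 4 \left(- \frac{5}{6}\right) = 4 \left(- \frac{10}{3}\right) = - \frac{40}{3}$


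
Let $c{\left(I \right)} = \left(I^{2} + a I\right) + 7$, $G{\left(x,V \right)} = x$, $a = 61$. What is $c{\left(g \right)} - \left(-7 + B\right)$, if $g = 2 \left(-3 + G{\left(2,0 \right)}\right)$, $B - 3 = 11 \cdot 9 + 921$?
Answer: $-1127$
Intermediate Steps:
$B = 1023$ ($B = 3 + \left(11 \cdot 9 + 921\right) = 3 + \left(99 + 921\right) = 3 + 1020 = 1023$)
$g = -2$ ($g = 2 \left(-3 + 2\right) = 2 \left(-1\right) = -2$)
$c{\left(I \right)} = 7 + I^{2} + 61 I$ ($c{\left(I \right)} = \left(I^{2} + 61 I\right) + 7 = 7 + I^{2} + 61 I$)
$c{\left(g \right)} - \left(-7 + B\right) = \left(7 + \left(-2\right)^{2} + 61 \left(-2\right)\right) + \left(7 - 1023\right) = \left(7 + 4 - 122\right) + \left(7 - 1023\right) = -111 - 1016 = -1127$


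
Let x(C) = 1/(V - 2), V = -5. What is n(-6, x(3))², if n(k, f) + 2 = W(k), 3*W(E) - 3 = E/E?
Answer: 4/9 ≈ 0.44444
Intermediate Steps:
W(E) = 4/3 (W(E) = 1 + (E/E)/3 = 1 + (⅓)*1 = 1 + ⅓ = 4/3)
x(C) = -⅐ (x(C) = 1/(-5 - 2) = 1/(-7) = -⅐)
n(k, f) = -⅔ (n(k, f) = -2 + 4/3 = -⅔)
n(-6, x(3))² = (-⅔)² = 4/9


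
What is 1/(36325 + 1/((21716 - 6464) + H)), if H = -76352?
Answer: 61100/2219457499 ≈ 2.7529e-5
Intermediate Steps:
1/(36325 + 1/((21716 - 6464) + H)) = 1/(36325 + 1/((21716 - 6464) - 76352)) = 1/(36325 + 1/(15252 - 76352)) = 1/(36325 + 1/(-61100)) = 1/(36325 - 1/61100) = 1/(2219457499/61100) = 61100/2219457499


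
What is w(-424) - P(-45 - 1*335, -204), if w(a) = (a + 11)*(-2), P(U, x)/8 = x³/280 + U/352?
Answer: 93707639/385 ≈ 2.4340e+5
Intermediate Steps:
P(U, x) = x³/35 + U/44 (P(U, x) = 8*(x³/280 + U/352) = x³/35 + U/44)
w(a) = -22 - 2*a (w(a) = (11 + a)*(-2) = -22 - 2*a)
w(-424) - P(-45 - 1*335, -204) = (-22 - 2*(-424)) - ((1/35)*(-204)³ + (-45 - 1*335)/44) = (-22 + 848) - ((1/35)*(-8489664) + (-45 - 335)/44) = 826 - (-8489664/35 + (1/44)*(-380)) = 826 - (-8489664/35 - 95/11) = 826 - 1*(-93389629/385) = 826 + 93389629/385 = 93707639/385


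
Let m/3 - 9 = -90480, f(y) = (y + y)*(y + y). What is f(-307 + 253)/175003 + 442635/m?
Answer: -24765563891/15832696413 ≈ -1.5642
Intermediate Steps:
f(y) = 4*y² (f(y) = (2*y)*(2*y) = 4*y²)
m = -271413 (m = 27 + 3*(-90480) = 27 - 271440 = -271413)
f(-307 + 253)/175003 + 442635/m = (4*(-307 + 253)²)/175003 + 442635/(-271413) = (4*(-54)²)*(1/175003) + 442635*(-1/271413) = (4*2916)*(1/175003) - 147545/90471 = 11664*(1/175003) - 147545/90471 = 11664/175003 - 147545/90471 = -24765563891/15832696413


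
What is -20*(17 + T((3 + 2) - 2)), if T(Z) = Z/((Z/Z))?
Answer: -400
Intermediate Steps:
T(Z) = Z (T(Z) = Z/1 = Z*1 = Z)
-20*(17 + T((3 + 2) - 2)) = -20*(17 + ((3 + 2) - 2)) = -20*(17 + (5 - 2)) = -20*(17 + 3) = -20*20 = -400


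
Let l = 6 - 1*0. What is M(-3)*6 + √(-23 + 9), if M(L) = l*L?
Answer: -108 + I*√14 ≈ -108.0 + 3.7417*I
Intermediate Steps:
l = 6 (l = 6 + 0 = 6)
M(L) = 6*L
M(-3)*6 + √(-23 + 9) = (6*(-3))*6 + √(-23 + 9) = -18*6 + √(-14) = -108 + I*√14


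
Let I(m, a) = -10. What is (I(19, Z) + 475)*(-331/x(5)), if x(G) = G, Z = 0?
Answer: -30783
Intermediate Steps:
(I(19, Z) + 475)*(-331/x(5)) = (-10 + 475)*(-331/5) = 465*(-331*1/5) = 465*(-331/5) = -30783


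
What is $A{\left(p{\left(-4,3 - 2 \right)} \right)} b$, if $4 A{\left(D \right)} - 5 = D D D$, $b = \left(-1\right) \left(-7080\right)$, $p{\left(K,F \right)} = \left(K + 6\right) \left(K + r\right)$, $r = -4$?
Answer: $-7241070$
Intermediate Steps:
$p{\left(K,F \right)} = \left(-4 + K\right) \left(6 + K\right)$ ($p{\left(K,F \right)} = \left(K + 6\right) \left(K - 4\right) = \left(6 + K\right) \left(-4 + K\right) = \left(-4 + K\right) \left(6 + K\right)$)
$b = 7080$
$A{\left(D \right)} = \frac{5}{4} + \frac{D^{3}}{4}$ ($A{\left(D \right)} = \frac{5}{4} + \frac{D D D}{4} = \frac{5}{4} + \frac{D^{2} D}{4} = \frac{5}{4} + \frac{D^{3}}{4}$)
$A{\left(p{\left(-4,3 - 2 \right)} \right)} b = \left(\frac{5}{4} + \frac{\left(-24 + \left(-4\right)^{2} + 2 \left(-4\right)\right)^{3}}{4}\right) 7080 = \left(\frac{5}{4} + \frac{\left(-24 + 16 - 8\right)^{3}}{4}\right) 7080 = \left(\frac{5}{4} + \frac{\left(-16\right)^{3}}{4}\right) 7080 = \left(\frac{5}{4} + \frac{1}{4} \left(-4096\right)\right) 7080 = \left(\frac{5}{4} - 1024\right) 7080 = \left(- \frac{4091}{4}\right) 7080 = -7241070$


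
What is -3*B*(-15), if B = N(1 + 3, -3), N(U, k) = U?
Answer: 180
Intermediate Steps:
B = 4 (B = 1 + 3 = 4)
-3*B*(-15) = -3*4*(-15) = -12*(-15) = 180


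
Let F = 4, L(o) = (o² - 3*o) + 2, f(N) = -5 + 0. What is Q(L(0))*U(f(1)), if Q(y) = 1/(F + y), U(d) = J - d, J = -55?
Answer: -25/3 ≈ -8.3333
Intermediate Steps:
f(N) = -5
U(d) = -55 - d
L(o) = 2 + o² - 3*o
Q(y) = 1/(4 + y)
Q(L(0))*U(f(1)) = (-55 - 1*(-5))/(4 + (2 + 0² - 3*0)) = (-55 + 5)/(4 + (2 + 0 + 0)) = -50/(4 + 2) = -50/6 = (⅙)*(-50) = -25/3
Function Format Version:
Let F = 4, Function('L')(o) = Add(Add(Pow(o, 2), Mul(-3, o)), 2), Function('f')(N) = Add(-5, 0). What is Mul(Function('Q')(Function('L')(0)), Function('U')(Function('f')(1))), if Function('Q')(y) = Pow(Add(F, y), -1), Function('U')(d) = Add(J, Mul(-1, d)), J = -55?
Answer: Rational(-25, 3) ≈ -8.3333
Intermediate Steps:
Function('f')(N) = -5
Function('U')(d) = Add(-55, Mul(-1, d))
Function('L')(o) = Add(2, Pow(o, 2), Mul(-3, o))
Function('Q')(y) = Pow(Add(4, y), -1)
Mul(Function('Q')(Function('L')(0)), Function('U')(Function('f')(1))) = Mul(Pow(Add(4, Add(2, Pow(0, 2), Mul(-3, 0))), -1), Add(-55, Mul(-1, -5))) = Mul(Pow(Add(4, Add(2, 0, 0)), -1), Add(-55, 5)) = Mul(Pow(Add(4, 2), -1), -50) = Mul(Pow(6, -1), -50) = Mul(Rational(1, 6), -50) = Rational(-25, 3)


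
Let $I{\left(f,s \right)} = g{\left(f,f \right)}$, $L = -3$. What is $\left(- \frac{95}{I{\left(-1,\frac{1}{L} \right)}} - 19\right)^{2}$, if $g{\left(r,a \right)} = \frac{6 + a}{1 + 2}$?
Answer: $5776$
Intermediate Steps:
$g{\left(r,a \right)} = 2 + \frac{a}{3}$ ($g{\left(r,a \right)} = \frac{6 + a}{3} = \left(6 + a\right) \frac{1}{3} = 2 + \frac{a}{3}$)
$I{\left(f,s \right)} = 2 + \frac{f}{3}$
$\left(- \frac{95}{I{\left(-1,\frac{1}{L} \right)}} - 19\right)^{2} = \left(- \frac{95}{2 + \frac{1}{3} \left(-1\right)} - 19\right)^{2} = \left(- \frac{95}{2 - \frac{1}{3}} + \left(-69 + 50\right)\right)^{2} = \left(- \frac{95}{\frac{5}{3}} - 19\right)^{2} = \left(\left(-95\right) \frac{3}{5} - 19\right)^{2} = \left(-57 - 19\right)^{2} = \left(-76\right)^{2} = 5776$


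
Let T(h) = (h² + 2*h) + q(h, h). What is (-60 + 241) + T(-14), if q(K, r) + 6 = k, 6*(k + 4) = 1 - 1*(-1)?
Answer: 1018/3 ≈ 339.33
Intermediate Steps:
k = -11/3 (k = -4 + (1 - 1*(-1))/6 = -4 + (1 + 1)/6 = -4 + (⅙)*2 = -4 + ⅓ = -11/3 ≈ -3.6667)
q(K, r) = -29/3 (q(K, r) = -6 - 11/3 = -29/3)
T(h) = -29/3 + h² + 2*h (T(h) = (h² + 2*h) - 29/3 = -29/3 + h² + 2*h)
(-60 + 241) + T(-14) = (-60 + 241) + (-29/3 + (-14)² + 2*(-14)) = 181 + (-29/3 + 196 - 28) = 181 + 475/3 = 1018/3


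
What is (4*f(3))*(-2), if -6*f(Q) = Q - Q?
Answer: 0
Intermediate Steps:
f(Q) = 0 (f(Q) = -(Q - Q)/6 = -1/6*0 = 0)
(4*f(3))*(-2) = (4*0)*(-2) = 0*(-2) = 0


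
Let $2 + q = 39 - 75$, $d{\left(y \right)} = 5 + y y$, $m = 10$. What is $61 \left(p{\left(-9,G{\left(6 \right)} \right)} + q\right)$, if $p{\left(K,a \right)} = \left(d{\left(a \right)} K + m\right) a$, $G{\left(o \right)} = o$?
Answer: $-133712$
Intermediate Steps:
$d{\left(y \right)} = 5 + y^{2}$
$p{\left(K,a \right)} = a \left(10 + K \left(5 + a^{2}\right)\right)$ ($p{\left(K,a \right)} = \left(\left(5 + a^{2}\right) K + 10\right) a = \left(K \left(5 + a^{2}\right) + 10\right) a = \left(10 + K \left(5 + a^{2}\right)\right) a = a \left(10 + K \left(5 + a^{2}\right)\right)$)
$q = -38$ ($q = -2 + \left(39 - 75\right) = -2 - 36 = -38$)
$61 \left(p{\left(-9,G{\left(6 \right)} \right)} + q\right) = 61 \left(6 \left(10 - 9 \left(5 + 6^{2}\right)\right) - 38\right) = 61 \left(6 \left(10 - 9 \left(5 + 36\right)\right) - 38\right) = 61 \left(6 \left(10 - 369\right) - 38\right) = 61 \left(6 \left(-359\right) - 38\right) = 61 \left(-2154 - 38\right) = 61 \left(-2192\right) = -133712$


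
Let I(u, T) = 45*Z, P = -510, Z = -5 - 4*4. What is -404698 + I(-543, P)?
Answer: -405643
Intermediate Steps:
Z = -21 (Z = -5 - 16 = -21)
I(u, T) = -945 (I(u, T) = 45*(-21) = -945)
-404698 + I(-543, P) = -404698 - 945 = -405643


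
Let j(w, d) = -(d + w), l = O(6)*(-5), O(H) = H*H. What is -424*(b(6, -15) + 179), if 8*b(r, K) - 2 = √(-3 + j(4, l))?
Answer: -76002 - 53*√173 ≈ -76699.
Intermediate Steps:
O(H) = H²
l = -180 (l = 6²*(-5) = 36*(-5) = -180)
j(w, d) = -d - w
b(r, K) = ¼ + √173/8 (b(r, K) = ¼ + √(-3 + (-1*(-180) - 1*4))/8 = ¼ + √(-3 + (180 - 4))/8 = ¼ + √(-3 + 176)/8 = ¼ + √173/8)
-424*(b(6, -15) + 179) = -424*((¼ + √173/8) + 179) = -424*(717/4 + √173/8) = -(76002 + 53*√173) = -76002 - 53*√173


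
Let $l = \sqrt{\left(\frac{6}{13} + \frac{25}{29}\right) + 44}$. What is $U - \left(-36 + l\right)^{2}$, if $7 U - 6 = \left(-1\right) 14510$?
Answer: $- \frac{1286823}{377} + \frac{72 \sqrt{6441799}}{377} \approx -2928.6$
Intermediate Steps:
$U = -2072$ ($U = \frac{6}{7} + \frac{\left(-1\right) 14510}{7} = \frac{6}{7} + \frac{1}{7} \left(-14510\right) = \frac{6}{7} - \frac{14510}{7} = -2072$)
$l = \frac{\sqrt{6441799}}{377}$ ($l = \sqrt{\left(6 \cdot \frac{1}{13} + 25 \cdot \frac{1}{29}\right) + 44} = \sqrt{\left(\frac{6}{13} + \frac{25}{29}\right) + 44} = \sqrt{\frac{499}{377} + 44} = \sqrt{\frac{17087}{377}} = \frac{\sqrt{6441799}}{377} \approx 6.7323$)
$U - \left(-36 + l\right)^{2} = -2072 - \left(-36 + \frac{\sqrt{6441799}}{377}\right)^{2}$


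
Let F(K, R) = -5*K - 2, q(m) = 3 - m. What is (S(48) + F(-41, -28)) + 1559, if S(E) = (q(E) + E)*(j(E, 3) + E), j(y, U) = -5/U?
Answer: 1901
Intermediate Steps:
F(K, R) = -2 - 5*K
S(E) = -5 + 3*E (S(E) = ((3 - E) + E)*(-5/3 + E) = 3*(-5*1/3 + E) = 3*(-5/3 + E) = -5 + 3*E)
(S(48) + F(-41, -28)) + 1559 = ((-5 + 3*48) + (-2 - 5*(-41))) + 1559 = ((-5 + 144) + (-2 + 205)) + 1559 = (139 + 203) + 1559 = 342 + 1559 = 1901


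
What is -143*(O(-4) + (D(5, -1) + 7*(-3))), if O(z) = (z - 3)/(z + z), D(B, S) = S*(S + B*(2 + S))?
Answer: 27599/8 ≈ 3449.9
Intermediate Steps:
O(z) = (-3 + z)/(2*z) (O(z) = (-3 + z)/((2*z)) = (-3 + z)*(1/(2*z)) = (-3 + z)/(2*z))
-143*(O(-4) + (D(5, -1) + 7*(-3))) = -143*((1/2)*(-3 - 4)/(-4) + (-(-1 + 2*5 + 5*(-1)) + 7*(-3))) = -143*((1/2)*(-1/4)*(-7) + (-(-1 + 10 - 5) - 21)) = -143*(7/8 + (-1*4 - 21)) = -143*(7/8 + (-4 - 21)) = -143*(7/8 - 25) = -143*(-193/8) = 27599/8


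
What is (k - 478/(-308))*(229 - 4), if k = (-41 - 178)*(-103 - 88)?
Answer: 1449428625/154 ≈ 9.4119e+6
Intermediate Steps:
k = 41829 (k = -219*(-191) = 41829)
(k - 478/(-308))*(229 - 4) = (41829 - 478/(-308))*(229 - 4) = (41829 - 478*(-1/308))*225 = (41829 + 239/154)*225 = (6441905/154)*225 = 1449428625/154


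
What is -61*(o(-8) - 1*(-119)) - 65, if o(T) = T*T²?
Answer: 23908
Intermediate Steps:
o(T) = T³
-61*(o(-8) - 1*(-119)) - 65 = -61*((-8)³ - 1*(-119)) - 65 = -61*(-512 + 119) - 65 = -61*(-393) - 65 = 23973 - 65 = 23908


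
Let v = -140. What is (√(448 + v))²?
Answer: 308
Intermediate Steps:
(√(448 + v))² = (√(448 - 140))² = (√308)² = (2*√77)² = 308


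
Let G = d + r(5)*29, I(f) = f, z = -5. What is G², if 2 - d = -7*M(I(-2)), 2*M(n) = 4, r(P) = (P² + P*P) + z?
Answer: 1745041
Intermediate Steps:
r(P) = -5 + 2*P² (r(P) = (P² + P*P) - 5 = (P² + P²) - 5 = 2*P² - 5 = -5 + 2*P²)
M(n) = 2 (M(n) = (½)*4 = 2)
d = 16 (d = 2 - (-7)*2 = 2 - 1*(-14) = 2 + 14 = 16)
G = 1321 (G = 16 + (-5 + 2*5²)*29 = 16 + (-5 + 2*25)*29 = 16 + (-5 + 50)*29 = 16 + 45*29 = 16 + 1305 = 1321)
G² = 1321² = 1745041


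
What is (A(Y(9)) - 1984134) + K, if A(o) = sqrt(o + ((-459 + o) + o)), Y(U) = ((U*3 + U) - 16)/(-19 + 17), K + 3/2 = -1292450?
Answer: -6553171/2 + I*sqrt(489) ≈ -3.2766e+6 + 22.113*I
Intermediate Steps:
K = -2584903/2 (K = -3/2 - 1292450 = -2584903/2 ≈ -1.2925e+6)
Y(U) = 8 - 2*U (Y(U) = ((3*U + U) - 16)/(-2) = (4*U - 16)*(-1/2) = (-16 + 4*U)*(-1/2) = 8 - 2*U)
A(o) = sqrt(-459 + 3*o) (A(o) = sqrt(o + (-459 + 2*o)) = sqrt(-459 + 3*o))
(A(Y(9)) - 1984134) + K = (sqrt(-459 + 3*(8 - 2*9)) - 1984134) - 2584903/2 = (sqrt(-459 + 3*(8 - 18)) - 1984134) - 2584903/2 = (sqrt(-459 + 3*(-10)) - 1984134) - 2584903/2 = (sqrt(-459 - 30) - 1984134) - 2584903/2 = (sqrt(-489) - 1984134) - 2584903/2 = (I*sqrt(489) - 1984134) - 2584903/2 = (-1984134 + I*sqrt(489)) - 2584903/2 = -6553171/2 + I*sqrt(489)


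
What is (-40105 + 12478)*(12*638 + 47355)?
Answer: -1519788897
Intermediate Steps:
(-40105 + 12478)*(12*638 + 47355) = -27627*(7656 + 47355) = -27627*55011 = -1519788897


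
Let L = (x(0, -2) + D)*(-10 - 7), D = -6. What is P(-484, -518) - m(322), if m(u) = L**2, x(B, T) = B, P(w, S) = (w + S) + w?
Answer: -11890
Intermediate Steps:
P(w, S) = S + 2*w (P(w, S) = (S + w) + w = S + 2*w)
L = 102 (L = (0 - 6)*(-10 - 7) = -6*(-17) = 102)
m(u) = 10404 (m(u) = 102**2 = 10404)
P(-484, -518) - m(322) = (-518 + 2*(-484)) - 1*10404 = (-518 - 968) - 10404 = -1486 - 10404 = -11890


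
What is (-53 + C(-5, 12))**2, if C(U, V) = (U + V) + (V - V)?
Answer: 2116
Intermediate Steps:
C(U, V) = U + V (C(U, V) = (U + V) + 0 = U + V)
(-53 + C(-5, 12))**2 = (-53 + (-5 + 12))**2 = (-53 + 7)**2 = (-46)**2 = 2116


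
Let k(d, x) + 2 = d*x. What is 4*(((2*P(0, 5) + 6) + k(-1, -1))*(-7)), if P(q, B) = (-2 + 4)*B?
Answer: -700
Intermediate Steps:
P(q, B) = 2*B
k(d, x) = -2 + d*x
4*(((2*P(0, 5) + 6) + k(-1, -1))*(-7)) = 4*(((2*(2*5) + 6) + (-2 - 1*(-1)))*(-7)) = 4*(((2*10 + 6) + (-2 + 1))*(-7)) = 4*(((20 + 6) - 1)*(-7)) = 4*((26 - 1)*(-7)) = 4*(25*(-7)) = 4*(-175) = -700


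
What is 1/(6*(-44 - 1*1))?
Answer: -1/270 ≈ -0.0037037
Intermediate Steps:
1/(6*(-44 - 1*1)) = 1/(6*(-44 - 1)) = 1/(6*(-45)) = 1/(-270) = -1/270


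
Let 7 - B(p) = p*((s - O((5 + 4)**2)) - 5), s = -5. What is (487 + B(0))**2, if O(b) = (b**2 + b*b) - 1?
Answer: 244036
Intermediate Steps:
O(b) = -1 + 2*b**2 (O(b) = (b**2 + b**2) - 1 = 2*b**2 - 1 = -1 + 2*b**2)
B(p) = 7 + 13131*p (B(p) = 7 - p*((-5 - (-1 + 2*((5 + 4)**2)**2)) - 5) = 7 - p*((-5 - (-1 + 2*(9**2)**2)) - 5) = 7 - p*((-5 - (-1 + 2*81**2)) - 5) = 7 - p*((-5 - (-1 + 2*6561)) - 5) = 7 - p*((-5 - (-1 + 13122)) - 5) = 7 - p*((-5 - 1*13121) - 5) = 7 - p*((-5 - 13121) - 5) = 7 - p*(-13126 - 5) = 7 - p*(-13131) = 7 - (-13131)*p = 7 + 13131*p)
(487 + B(0))**2 = (487 + (7 + 13131*0))**2 = (487 + (7 + 0))**2 = (487 + 7)**2 = 494**2 = 244036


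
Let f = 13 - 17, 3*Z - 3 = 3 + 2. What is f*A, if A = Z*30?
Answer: -320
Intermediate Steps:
Z = 8/3 (Z = 1 + (3 + 2)/3 = 1 + (⅓)*5 = 1 + 5/3 = 8/3 ≈ 2.6667)
f = -4
A = 80 (A = (8/3)*30 = 80)
f*A = -4*80 = -320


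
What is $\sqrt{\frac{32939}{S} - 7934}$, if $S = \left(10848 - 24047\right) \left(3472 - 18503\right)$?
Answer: $\frac{i \sqrt{312284187555347718283}}{198394169} \approx 89.073 i$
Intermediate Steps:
$S = 198394169$ ($S = \left(-13199\right) \left(-15031\right) = 198394169$)
$\sqrt{\frac{32939}{S} - 7934} = \sqrt{\frac{32939}{198394169} - 7934} = \sqrt{- \frac{1574059303907}{198394169}} = \frac{i \sqrt{312284187555347718283}}{198394169}$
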